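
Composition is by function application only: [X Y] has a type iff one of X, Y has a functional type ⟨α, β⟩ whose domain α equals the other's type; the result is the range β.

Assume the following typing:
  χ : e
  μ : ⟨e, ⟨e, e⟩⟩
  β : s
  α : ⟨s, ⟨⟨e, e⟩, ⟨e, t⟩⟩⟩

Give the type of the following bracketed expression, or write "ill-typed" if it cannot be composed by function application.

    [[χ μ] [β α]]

⟨e, t⟩

[χ μ]: μ is ⟨e, ⟨e, e⟩⟩, χ is e; result ⟨e, e⟩.
[β α]: α is ⟨s, ⟨⟨e, e⟩, ⟨e, t⟩⟩⟩, β is s; result ⟨⟨e, e⟩, ⟨e, t⟩⟩.
[[χ μ] [β α]]: [β α] is ⟨⟨e, e⟩, ⟨e, t⟩⟩, [χ μ] is ⟨e, e⟩; result ⟨e, t⟩.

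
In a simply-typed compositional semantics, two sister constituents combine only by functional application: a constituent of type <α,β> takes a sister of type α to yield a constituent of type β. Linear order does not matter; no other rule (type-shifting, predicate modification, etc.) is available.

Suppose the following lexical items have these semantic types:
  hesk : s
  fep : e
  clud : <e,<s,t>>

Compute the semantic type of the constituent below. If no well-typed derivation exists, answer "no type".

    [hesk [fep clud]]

t

[fep clud] — clud of type <e,<s,t>> combines with fep of type e: type <s,t>.
[hesk [fep clud]] — [fep clud] of type <s,t> combines with hesk of type s: type t.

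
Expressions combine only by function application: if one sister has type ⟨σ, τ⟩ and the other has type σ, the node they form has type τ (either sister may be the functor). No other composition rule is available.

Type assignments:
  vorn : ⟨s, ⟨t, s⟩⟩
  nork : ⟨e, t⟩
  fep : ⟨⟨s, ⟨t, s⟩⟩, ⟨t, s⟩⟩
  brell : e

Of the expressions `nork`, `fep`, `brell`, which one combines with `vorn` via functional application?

nork : ⟨e, t⟩ — no; vorn wants s, and nork wants e.
fep — combines: fep : ⟨⟨s, ⟨t, s⟩⟩, ⟨t, s⟩⟩ takes vorn : ⟨s, ⟨t, s⟩⟩ as argument, giving ⟨t, s⟩.
brell : e — no; vorn wants s, and brell wants nothing (atomic).

fep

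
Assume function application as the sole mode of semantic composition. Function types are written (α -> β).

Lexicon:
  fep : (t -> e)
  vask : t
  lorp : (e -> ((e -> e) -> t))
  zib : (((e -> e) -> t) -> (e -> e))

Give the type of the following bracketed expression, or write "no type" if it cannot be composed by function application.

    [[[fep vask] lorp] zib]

At [fep vask], fep : (t -> e) takes vask : t, giving e.
At [[fep vask] lorp], lorp : (e -> ((e -> e) -> t)) takes [fep vask] : e, giving ((e -> e) -> t).
At [[[fep vask] lorp] zib], zib : (((e -> e) -> t) -> (e -> e)) takes [[fep vask] lorp] : ((e -> e) -> t), giving (e -> e).

(e -> e)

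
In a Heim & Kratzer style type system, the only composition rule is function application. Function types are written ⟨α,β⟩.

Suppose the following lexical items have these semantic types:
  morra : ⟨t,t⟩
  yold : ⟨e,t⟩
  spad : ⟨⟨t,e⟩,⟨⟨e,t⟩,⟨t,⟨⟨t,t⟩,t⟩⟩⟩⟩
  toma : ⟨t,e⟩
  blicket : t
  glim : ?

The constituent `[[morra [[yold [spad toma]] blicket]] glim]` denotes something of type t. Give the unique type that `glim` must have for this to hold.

⟨t,t⟩

[[morra [[yold [spad toma]] blicket]] glim] must have type t. The sister [morra [[yold [spad toma]] blicket]] has type t; that is not a function onto t, so glim must be the functor, of type ⟨t,t⟩.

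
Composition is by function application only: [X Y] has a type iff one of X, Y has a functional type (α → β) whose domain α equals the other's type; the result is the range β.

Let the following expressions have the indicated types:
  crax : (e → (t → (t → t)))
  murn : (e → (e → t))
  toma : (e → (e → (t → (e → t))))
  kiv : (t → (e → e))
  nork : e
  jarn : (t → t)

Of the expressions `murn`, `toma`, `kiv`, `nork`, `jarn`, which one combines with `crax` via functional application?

nork

murn : (e → (e → t)) — crax needs e; murn needs e; neither fits.
toma : (e → (e → (t → (e → t)))) — crax needs e; toma needs e; neither fits.
kiv : (t → (e → e)) — crax needs e; kiv needs t; neither fits.
nork — combines: crax : (e → (t → (t → t))) takes nork : e as argument, giving (t → (t → t)).
jarn : (t → t) — crax needs e; jarn needs t; neither fits.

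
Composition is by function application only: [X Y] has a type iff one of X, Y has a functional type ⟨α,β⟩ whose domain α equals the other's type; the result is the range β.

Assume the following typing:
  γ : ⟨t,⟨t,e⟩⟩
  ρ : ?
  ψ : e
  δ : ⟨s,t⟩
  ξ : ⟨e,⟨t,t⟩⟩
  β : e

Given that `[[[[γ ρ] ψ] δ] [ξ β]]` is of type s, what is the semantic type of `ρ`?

For [[[[γ ρ] ψ] δ] [ξ β]] to have type s with [ξ β] of type ⟨t,t⟩, [[[γ ρ] ψ] δ] must be the function: [[[γ ρ] ψ] δ] : ⟨⟨t,t⟩,s⟩.
For [[[γ ρ] ψ] δ] to have type ⟨⟨t,t⟩,s⟩ with δ of type ⟨s,t⟩, [[γ ρ] ψ] must be the function: [[γ ρ] ψ] : ⟨⟨s,t⟩,⟨⟨t,t⟩,s⟩⟩.
For [[γ ρ] ψ] to have type ⟨⟨s,t⟩,⟨⟨t,t⟩,s⟩⟩ with ψ of type e, [γ ρ] must be the function: [γ ρ] : ⟨e,⟨⟨s,t⟩,⟨⟨t,t⟩,s⟩⟩⟩.
For [γ ρ] to have type ⟨e,⟨⟨s,t⟩,⟨⟨t,t⟩,s⟩⟩⟩ with γ of type ⟨t,⟨t,e⟩⟩, ρ must be the function: ρ : ⟨⟨t,⟨t,e⟩⟩,⟨e,⟨⟨s,t⟩,⟨⟨t,t⟩,s⟩⟩⟩⟩.

⟨⟨t,⟨t,e⟩⟩,⟨e,⟨⟨s,t⟩,⟨⟨t,t⟩,s⟩⟩⟩⟩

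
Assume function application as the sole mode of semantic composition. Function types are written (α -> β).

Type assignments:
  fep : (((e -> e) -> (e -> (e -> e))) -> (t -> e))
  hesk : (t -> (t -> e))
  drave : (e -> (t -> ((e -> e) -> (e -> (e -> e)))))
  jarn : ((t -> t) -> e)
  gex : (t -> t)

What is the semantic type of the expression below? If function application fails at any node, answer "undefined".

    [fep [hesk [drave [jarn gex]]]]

[jarn gex]: functor jarn : ((t -> t) -> e), argument gex : (t -> t); result e.
[drave [jarn gex]]: functor drave : (e -> (t -> ((e -> e) -> (e -> (e -> e))))), argument [jarn gex] : e; result (t -> ((e -> e) -> (e -> (e -> e)))).
[hesk [drave [jarn gex]]]: (t -> (t -> e)) with (t -> ((e -> e) -> (e -> (e -> e)))) — neither is a function whose domain matches the other; composition fails here.

undefined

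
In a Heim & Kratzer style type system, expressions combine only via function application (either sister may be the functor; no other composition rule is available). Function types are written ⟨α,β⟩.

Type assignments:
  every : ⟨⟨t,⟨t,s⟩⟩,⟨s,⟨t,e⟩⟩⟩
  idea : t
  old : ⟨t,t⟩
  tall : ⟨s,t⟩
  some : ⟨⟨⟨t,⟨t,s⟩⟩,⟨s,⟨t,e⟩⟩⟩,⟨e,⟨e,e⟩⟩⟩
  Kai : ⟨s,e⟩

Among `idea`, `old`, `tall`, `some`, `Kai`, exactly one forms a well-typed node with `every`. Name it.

idea : t — no; every wants ⟨t,⟨t,s⟩⟩, and idea wants nothing (atomic).
old : ⟨t,t⟩ — no; every wants ⟨t,⟨t,s⟩⟩, and old wants t.
tall : ⟨s,t⟩ — no; every wants ⟨t,⟨t,s⟩⟩, and tall wants s.
some — combines: some : ⟨⟨⟨t,⟨t,s⟩⟩,⟨s,⟨t,e⟩⟩⟩,⟨e,⟨e,e⟩⟩⟩ takes every : ⟨⟨t,⟨t,s⟩⟩,⟨s,⟨t,e⟩⟩⟩ as argument, giving ⟨e,⟨e,e⟩⟩.
Kai : ⟨s,e⟩ — no; every wants ⟨t,⟨t,s⟩⟩, and Kai wants s.

some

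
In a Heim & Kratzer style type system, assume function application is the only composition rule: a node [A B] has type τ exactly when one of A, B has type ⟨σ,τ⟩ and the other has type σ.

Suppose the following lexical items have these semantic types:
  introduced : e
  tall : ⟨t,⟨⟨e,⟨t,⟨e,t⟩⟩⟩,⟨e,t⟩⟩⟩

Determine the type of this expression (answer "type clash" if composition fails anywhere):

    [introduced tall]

[introduced tall]: e with ⟨t,⟨⟨e,⟨t,⟨e,t⟩⟩⟩,⟨e,t⟩⟩⟩ — neither is a function whose domain matches the other; composition fails here.

type clash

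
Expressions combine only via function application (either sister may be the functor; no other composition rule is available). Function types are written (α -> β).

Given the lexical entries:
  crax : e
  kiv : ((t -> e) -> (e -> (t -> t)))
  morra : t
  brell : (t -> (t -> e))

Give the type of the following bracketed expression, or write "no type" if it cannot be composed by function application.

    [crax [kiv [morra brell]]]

(t -> t)

[morra brell] — brell of type (t -> (t -> e)) combines with morra of type t: type (t -> e).
[kiv [morra brell]] — kiv of type ((t -> e) -> (e -> (t -> t))) combines with [morra brell] of type (t -> e): type (e -> (t -> t)).
[crax [kiv [morra brell]]] — [kiv [morra brell]] of type (e -> (t -> t)) combines with crax of type e: type (t -> t).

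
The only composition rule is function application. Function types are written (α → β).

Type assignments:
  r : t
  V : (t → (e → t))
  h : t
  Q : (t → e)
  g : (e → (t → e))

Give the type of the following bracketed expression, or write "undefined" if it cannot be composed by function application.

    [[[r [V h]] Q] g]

undefined

[V h]: (t → (e → t)) applied to t yields (e → t).
At [r [V h]]: neither t nor (e → t) can take the other as argument; the node is ill-typed.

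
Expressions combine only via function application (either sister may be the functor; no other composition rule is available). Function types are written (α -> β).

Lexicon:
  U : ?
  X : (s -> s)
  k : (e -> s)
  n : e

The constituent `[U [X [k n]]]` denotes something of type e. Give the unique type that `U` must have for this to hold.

[U [X [k n]]] is required to be e. [X [k n]] : s cannot yield e as functor, so U : (s -> e).

(s -> e)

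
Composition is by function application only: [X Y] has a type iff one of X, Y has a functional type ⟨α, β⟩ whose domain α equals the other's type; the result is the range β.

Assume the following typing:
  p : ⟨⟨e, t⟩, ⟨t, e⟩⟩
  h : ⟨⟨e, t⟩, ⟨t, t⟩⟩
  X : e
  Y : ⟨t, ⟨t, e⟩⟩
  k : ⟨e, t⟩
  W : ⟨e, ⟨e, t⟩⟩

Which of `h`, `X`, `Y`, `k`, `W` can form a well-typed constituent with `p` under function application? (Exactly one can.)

h : ⟨⟨e, t⟩, ⟨t, t⟩⟩ — neither side's domain matches the other.
X : e — neither side's domain matches the other.
Y : ⟨t, ⟨t, e⟩⟩ — neither side's domain matches the other.
k — combines: p : ⟨⟨e, t⟩, ⟨t, e⟩⟩ takes k : ⟨e, t⟩ as argument, giving ⟨t, e⟩.
W : ⟨e, ⟨e, t⟩⟩ — neither side's domain matches the other.

k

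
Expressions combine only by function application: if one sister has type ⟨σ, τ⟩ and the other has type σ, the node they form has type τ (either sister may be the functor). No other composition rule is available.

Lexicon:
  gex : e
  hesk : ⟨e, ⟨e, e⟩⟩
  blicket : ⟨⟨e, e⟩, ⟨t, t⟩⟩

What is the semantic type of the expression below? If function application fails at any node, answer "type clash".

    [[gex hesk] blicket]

⟨t, t⟩

[gex hesk]: ⟨e, ⟨e, e⟩⟩ applied to e yields ⟨e, e⟩.
[[gex hesk] blicket]: ⟨⟨e, e⟩, ⟨t, t⟩⟩ applied to ⟨e, e⟩ yields ⟨t, t⟩.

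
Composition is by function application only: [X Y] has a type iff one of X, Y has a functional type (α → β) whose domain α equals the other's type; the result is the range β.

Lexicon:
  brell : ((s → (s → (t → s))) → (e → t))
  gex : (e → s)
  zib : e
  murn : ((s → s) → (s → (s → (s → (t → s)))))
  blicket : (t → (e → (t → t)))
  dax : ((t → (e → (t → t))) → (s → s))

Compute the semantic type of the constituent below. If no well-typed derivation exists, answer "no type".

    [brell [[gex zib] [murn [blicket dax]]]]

At [gex zib], gex : (e → s) takes zib : e, giving s.
At [blicket dax], dax : ((t → (e → (t → t))) → (s → s)) takes blicket : (t → (e → (t → t))), giving (s → s).
At [murn [blicket dax]], murn : ((s → s) → (s → (s → (s → (t → s))))) takes [blicket dax] : (s → s), giving (s → (s → (s → (t → s)))).
At [[gex zib] [murn [blicket dax]]], [murn [blicket dax]] : (s → (s → (s → (t → s)))) takes [gex zib] : s, giving (s → (s → (t → s))).
At [brell [[gex zib] [murn [blicket dax]]]], brell : ((s → (s → (t → s))) → (e → t)) takes [[gex zib] [murn [blicket dax]]] : (s → (s → (t → s))), giving (e → t).

(e → t)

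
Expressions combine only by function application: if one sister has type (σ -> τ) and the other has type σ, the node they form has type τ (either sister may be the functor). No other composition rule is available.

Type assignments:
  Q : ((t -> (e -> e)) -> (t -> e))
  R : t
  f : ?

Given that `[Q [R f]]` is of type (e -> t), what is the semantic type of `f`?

(t -> (((t -> (e -> e)) -> (t -> e)) -> (e -> t)))

[Q [R f]] must have type (e -> t). The sister Q has type ((t -> (e -> e)) -> (t -> e)); that is not a function onto (e -> t), so [R f] must be the functor, of type (((t -> (e -> e)) -> (t -> e)) -> (e -> t)).
[R f] must have type (((t -> (e -> e)) -> (t -> e)) -> (e -> t)). The sister R has type t; that is not a function onto (((t -> (e -> e)) -> (t -> e)) -> (e -> t)), so f must be the functor, of type (t -> (((t -> (e -> e)) -> (t -> e)) -> (e -> t))).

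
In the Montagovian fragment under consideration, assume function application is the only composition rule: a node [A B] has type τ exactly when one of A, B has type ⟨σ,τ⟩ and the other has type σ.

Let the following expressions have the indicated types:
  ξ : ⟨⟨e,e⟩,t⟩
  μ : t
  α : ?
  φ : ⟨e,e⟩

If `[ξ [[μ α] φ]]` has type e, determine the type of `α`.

⟨t,⟨⟨e,e⟩,⟨⟨⟨e,e⟩,t⟩,e⟩⟩⟩

For [ξ [[μ α] φ]] to have type e with ξ of type ⟨⟨e,e⟩,t⟩, [[μ α] φ] must be the function: [[μ α] φ] : ⟨⟨⟨e,e⟩,t⟩,e⟩.
For [[μ α] φ] to have type ⟨⟨⟨e,e⟩,t⟩,e⟩ with φ of type ⟨e,e⟩, [μ α] must be the function: [μ α] : ⟨⟨e,e⟩,⟨⟨⟨e,e⟩,t⟩,e⟩⟩.
For [μ α] to have type ⟨⟨e,e⟩,⟨⟨⟨e,e⟩,t⟩,e⟩⟩ with μ of type t, α must be the function: α : ⟨t,⟨⟨e,e⟩,⟨⟨⟨e,e⟩,t⟩,e⟩⟩⟩.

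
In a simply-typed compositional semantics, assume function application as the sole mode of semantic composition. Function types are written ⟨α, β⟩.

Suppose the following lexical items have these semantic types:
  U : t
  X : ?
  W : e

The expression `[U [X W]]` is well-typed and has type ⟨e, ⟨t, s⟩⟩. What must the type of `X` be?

⟨e, ⟨t, ⟨e, ⟨t, s⟩⟩⟩⟩

[U [X W]] must have type ⟨e, ⟨t, s⟩⟩. The sister U has type t; that is not a function onto ⟨e, ⟨t, s⟩⟩, so [X W] must be the functor, of type ⟨t, ⟨e, ⟨t, s⟩⟩⟩.
[X W] must have type ⟨t, ⟨e, ⟨t, s⟩⟩⟩. The sister W has type e; that is not a function onto ⟨t, ⟨e, ⟨t, s⟩⟩⟩, so X must be the functor, of type ⟨e, ⟨t, ⟨e, ⟨t, s⟩⟩⟩⟩.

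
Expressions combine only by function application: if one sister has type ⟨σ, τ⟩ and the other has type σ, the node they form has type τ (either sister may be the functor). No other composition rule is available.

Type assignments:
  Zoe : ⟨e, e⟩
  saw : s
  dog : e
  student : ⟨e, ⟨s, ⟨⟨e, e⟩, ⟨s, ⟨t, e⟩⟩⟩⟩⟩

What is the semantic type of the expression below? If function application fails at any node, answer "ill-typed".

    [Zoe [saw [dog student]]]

⟨s, ⟨t, e⟩⟩

[dog student] — student of type ⟨e, ⟨s, ⟨⟨e, e⟩, ⟨s, ⟨t, e⟩⟩⟩⟩⟩ combines with dog of type e: type ⟨s, ⟨⟨e, e⟩, ⟨s, ⟨t, e⟩⟩⟩⟩.
[saw [dog student]] — [dog student] of type ⟨s, ⟨⟨e, e⟩, ⟨s, ⟨t, e⟩⟩⟩⟩ combines with saw of type s: type ⟨⟨e, e⟩, ⟨s, ⟨t, e⟩⟩⟩.
[Zoe [saw [dog student]]] — [saw [dog student]] of type ⟨⟨e, e⟩, ⟨s, ⟨t, e⟩⟩⟩ combines with Zoe of type ⟨e, e⟩: type ⟨s, ⟨t, e⟩⟩.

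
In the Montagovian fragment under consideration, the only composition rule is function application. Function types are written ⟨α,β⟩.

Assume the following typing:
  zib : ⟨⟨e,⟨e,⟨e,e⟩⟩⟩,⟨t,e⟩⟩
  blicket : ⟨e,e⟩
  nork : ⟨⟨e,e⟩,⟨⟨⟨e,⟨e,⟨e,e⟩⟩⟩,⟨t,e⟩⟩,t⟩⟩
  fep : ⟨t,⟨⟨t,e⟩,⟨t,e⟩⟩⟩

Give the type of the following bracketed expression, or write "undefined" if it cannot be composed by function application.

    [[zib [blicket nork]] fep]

⟨⟨t,e⟩,⟨t,e⟩⟩

[blicket nork] — nork of type ⟨⟨e,e⟩,⟨⟨⟨e,⟨e,⟨e,e⟩⟩⟩,⟨t,e⟩⟩,t⟩⟩ combines with blicket of type ⟨e,e⟩: type ⟨⟨⟨e,⟨e,⟨e,e⟩⟩⟩,⟨t,e⟩⟩,t⟩.
[zib [blicket nork]] — [blicket nork] of type ⟨⟨⟨e,⟨e,⟨e,e⟩⟩⟩,⟨t,e⟩⟩,t⟩ combines with zib of type ⟨⟨e,⟨e,⟨e,e⟩⟩⟩,⟨t,e⟩⟩: type t.
[[zib [blicket nork]] fep] — fep of type ⟨t,⟨⟨t,e⟩,⟨t,e⟩⟩⟩ combines with [zib [blicket nork]] of type t: type ⟨⟨t,e⟩,⟨t,e⟩⟩.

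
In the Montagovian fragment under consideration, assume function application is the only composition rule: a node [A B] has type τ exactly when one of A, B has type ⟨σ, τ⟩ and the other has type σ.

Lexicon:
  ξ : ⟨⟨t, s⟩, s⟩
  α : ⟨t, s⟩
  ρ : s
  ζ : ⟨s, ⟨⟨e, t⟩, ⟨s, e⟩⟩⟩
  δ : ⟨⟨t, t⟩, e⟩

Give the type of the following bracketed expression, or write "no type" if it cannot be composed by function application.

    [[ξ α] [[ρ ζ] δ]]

[ξ α]: ξ is ⟨⟨t, s⟩, s⟩, α is ⟨t, s⟩; result s.
[ρ ζ]: ζ is ⟨s, ⟨⟨e, t⟩, ⟨s, e⟩⟩⟩, ρ is s; result ⟨⟨e, t⟩, ⟨s, e⟩⟩.
At [[ρ ζ] δ]: neither ⟨⟨e, t⟩, ⟨s, e⟩⟩ nor ⟨⟨t, t⟩, e⟩ can take the other as argument; the node is ill-typed.

no type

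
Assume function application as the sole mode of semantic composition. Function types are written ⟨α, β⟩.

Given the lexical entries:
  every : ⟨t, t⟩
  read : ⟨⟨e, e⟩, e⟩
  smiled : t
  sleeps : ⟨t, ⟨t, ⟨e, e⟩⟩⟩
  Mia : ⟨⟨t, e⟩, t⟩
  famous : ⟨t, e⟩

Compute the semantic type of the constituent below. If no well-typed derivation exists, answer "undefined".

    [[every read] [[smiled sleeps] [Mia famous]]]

undefined

[every read]: ⟨t, t⟩ with ⟨⟨e, e⟩, e⟩ — neither is a function whose domain matches the other; composition fails here.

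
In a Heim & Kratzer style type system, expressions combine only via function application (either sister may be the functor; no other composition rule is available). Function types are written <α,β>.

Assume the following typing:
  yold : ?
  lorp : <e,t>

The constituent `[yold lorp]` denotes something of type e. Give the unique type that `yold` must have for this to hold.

At [yold lorp] (required: e): lorp is <e,t>, which is not a function with range e; hence yold is the functor — type <<e,t>,e>.

<<e,t>,e>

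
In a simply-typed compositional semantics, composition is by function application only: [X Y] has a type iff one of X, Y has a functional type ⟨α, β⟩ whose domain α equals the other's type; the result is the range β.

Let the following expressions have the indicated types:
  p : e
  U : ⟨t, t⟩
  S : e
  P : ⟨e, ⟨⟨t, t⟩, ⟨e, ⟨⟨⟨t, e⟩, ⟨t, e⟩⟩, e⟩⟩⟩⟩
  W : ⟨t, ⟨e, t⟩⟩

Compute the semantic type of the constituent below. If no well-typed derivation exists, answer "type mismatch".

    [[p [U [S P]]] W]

[S P]: ⟨e, ⟨⟨t, t⟩, ⟨e, ⟨⟨⟨t, e⟩, ⟨t, e⟩⟩, e⟩⟩⟩⟩ applied to e yields ⟨⟨t, t⟩, ⟨e, ⟨⟨⟨t, e⟩, ⟨t, e⟩⟩, e⟩⟩⟩.
[U [S P]]: ⟨⟨t, t⟩, ⟨e, ⟨⟨⟨t, e⟩, ⟨t, e⟩⟩, e⟩⟩⟩ applied to ⟨t, t⟩ yields ⟨e, ⟨⟨⟨t, e⟩, ⟨t, e⟩⟩, e⟩⟩.
[p [U [S P]]]: ⟨e, ⟨⟨⟨t, e⟩, ⟨t, e⟩⟩, e⟩⟩ applied to e yields ⟨⟨⟨t, e⟩, ⟨t, e⟩⟩, e⟩.
At [[p [U [S P]]] W]: neither ⟨⟨⟨t, e⟩, ⟨t, e⟩⟩, e⟩ nor ⟨t, ⟨e, t⟩⟩ can take the other as argument; the node is ill-typed.

type mismatch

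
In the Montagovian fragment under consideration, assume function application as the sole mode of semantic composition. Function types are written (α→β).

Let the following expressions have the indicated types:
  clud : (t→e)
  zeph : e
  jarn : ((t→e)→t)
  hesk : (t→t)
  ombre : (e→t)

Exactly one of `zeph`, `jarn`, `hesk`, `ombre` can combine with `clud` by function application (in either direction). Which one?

jarn

zeph : e — no; clud wants t, and zeph wants nothing (atomic).
jarn — combines: jarn : ((t→e)→t) takes clud : (t→e) as argument, giving t.
hesk : (t→t) — no; clud wants t, and hesk wants t.
ombre : (e→t) — no; clud wants t, and ombre wants e.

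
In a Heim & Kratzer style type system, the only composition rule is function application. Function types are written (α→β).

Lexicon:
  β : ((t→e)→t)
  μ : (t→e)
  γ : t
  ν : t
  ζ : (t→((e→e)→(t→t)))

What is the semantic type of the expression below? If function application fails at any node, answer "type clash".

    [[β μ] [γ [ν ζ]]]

type clash

At [β μ], β : ((t→e)→t) takes μ : (t→e), giving t.
At [ν ζ], ζ : (t→((e→e)→(t→t))) takes ν : t, giving ((e→e)→(t→t)).
[γ [ν ζ]]: t and ((e→e)→(t→t)) cannot combine by function application — type clash.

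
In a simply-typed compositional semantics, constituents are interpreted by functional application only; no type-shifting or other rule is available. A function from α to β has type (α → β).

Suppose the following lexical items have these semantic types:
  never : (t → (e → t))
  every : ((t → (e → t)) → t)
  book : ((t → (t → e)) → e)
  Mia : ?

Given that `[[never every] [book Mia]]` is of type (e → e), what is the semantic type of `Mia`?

[[never every] [book Mia]] is required to be (e → e). [never every] : t cannot yield (e → e) as functor, so [book Mia] : (t → (e → e)).
[book Mia] is required to be (t → (e → e)). book : ((t → (t → e)) → e) cannot yield (t → (e → e)) as functor, so Mia : (((t → (t → e)) → e) → (t → (e → e))).

(((t → (t → e)) → e) → (t → (e → e)))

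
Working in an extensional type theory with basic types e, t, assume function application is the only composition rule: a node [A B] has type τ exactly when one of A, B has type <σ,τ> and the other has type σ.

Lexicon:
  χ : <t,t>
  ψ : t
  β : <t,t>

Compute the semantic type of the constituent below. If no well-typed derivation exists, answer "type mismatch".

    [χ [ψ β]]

[ψ β]: β is <t,t>, ψ is t; result t.
[χ [ψ β]]: χ is <t,t>, [ψ β] is t; result t.

t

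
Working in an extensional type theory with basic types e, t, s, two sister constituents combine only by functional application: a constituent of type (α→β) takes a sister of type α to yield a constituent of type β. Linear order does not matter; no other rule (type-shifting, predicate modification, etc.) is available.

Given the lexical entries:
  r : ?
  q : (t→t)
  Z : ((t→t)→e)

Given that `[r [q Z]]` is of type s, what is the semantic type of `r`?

(e→s)

At [r [q Z]] (required: s): [q Z] is e, which is not a function with range s; hence r is the functor — type (e→s).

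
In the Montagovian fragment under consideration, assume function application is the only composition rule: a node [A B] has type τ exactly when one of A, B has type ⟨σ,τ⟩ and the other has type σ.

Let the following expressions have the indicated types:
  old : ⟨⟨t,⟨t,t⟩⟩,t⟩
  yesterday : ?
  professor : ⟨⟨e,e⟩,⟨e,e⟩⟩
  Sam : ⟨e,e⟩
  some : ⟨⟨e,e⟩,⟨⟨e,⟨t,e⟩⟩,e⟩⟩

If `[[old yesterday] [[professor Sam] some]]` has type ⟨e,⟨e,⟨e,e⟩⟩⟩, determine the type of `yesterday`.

[[old yesterday] [[professor Sam] some]] must have type ⟨e,⟨e,⟨e,e⟩⟩⟩. The sister [[professor Sam] some] has type ⟨⟨e,⟨t,e⟩⟩,e⟩; that is not a function onto ⟨e,⟨e,⟨e,e⟩⟩⟩, so [old yesterday] must be the functor, of type ⟨⟨⟨e,⟨t,e⟩⟩,e⟩,⟨e,⟨e,⟨e,e⟩⟩⟩⟩.
[old yesterday] must have type ⟨⟨⟨e,⟨t,e⟩⟩,e⟩,⟨e,⟨e,⟨e,e⟩⟩⟩⟩. The sister old has type ⟨⟨t,⟨t,t⟩⟩,t⟩; that is not a function onto ⟨⟨⟨e,⟨t,e⟩⟩,e⟩,⟨e,⟨e,⟨e,e⟩⟩⟩⟩, so yesterday must be the functor, of type ⟨⟨⟨t,⟨t,t⟩⟩,t⟩,⟨⟨⟨e,⟨t,e⟩⟩,e⟩,⟨e,⟨e,⟨e,e⟩⟩⟩⟩⟩.

⟨⟨⟨t,⟨t,t⟩⟩,t⟩,⟨⟨⟨e,⟨t,e⟩⟩,e⟩,⟨e,⟨e,⟨e,e⟩⟩⟩⟩⟩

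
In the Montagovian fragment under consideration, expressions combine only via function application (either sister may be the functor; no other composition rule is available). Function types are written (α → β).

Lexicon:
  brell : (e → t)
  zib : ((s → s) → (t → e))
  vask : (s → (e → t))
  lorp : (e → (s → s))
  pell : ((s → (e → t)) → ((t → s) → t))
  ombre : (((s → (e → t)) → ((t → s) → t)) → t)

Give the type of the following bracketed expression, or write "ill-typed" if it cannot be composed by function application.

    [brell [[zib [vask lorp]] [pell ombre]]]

[vask lorp]: (s → (e → t)) with (e → (s → s)) — neither is a function whose domain matches the other; composition fails here.

ill-typed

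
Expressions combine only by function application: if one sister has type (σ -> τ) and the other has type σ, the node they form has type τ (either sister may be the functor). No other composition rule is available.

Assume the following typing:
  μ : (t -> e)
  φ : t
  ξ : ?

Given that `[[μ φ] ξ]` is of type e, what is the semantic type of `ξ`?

[[μ φ] ξ] is required to be e. [μ φ] : e cannot yield e as functor, so ξ : (e -> e).

(e -> e)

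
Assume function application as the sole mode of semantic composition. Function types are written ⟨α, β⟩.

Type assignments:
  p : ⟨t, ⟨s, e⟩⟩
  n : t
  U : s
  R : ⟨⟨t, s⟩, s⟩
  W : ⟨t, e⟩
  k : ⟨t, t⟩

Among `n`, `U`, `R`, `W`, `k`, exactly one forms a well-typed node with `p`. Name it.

n

n — combines: p : ⟨t, ⟨s, e⟩⟩ takes n : t as argument, giving ⟨s, e⟩.
U : s — neither side's domain matches the other.
R : ⟨⟨t, s⟩, s⟩ — neither side's domain matches the other.
W : ⟨t, e⟩ — neither side's domain matches the other.
k : ⟨t, t⟩ — neither side's domain matches the other.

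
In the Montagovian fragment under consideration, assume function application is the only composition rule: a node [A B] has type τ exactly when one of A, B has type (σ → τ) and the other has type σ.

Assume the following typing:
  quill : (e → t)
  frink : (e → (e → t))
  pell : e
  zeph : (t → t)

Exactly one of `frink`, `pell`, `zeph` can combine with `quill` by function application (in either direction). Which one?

frink : (e → (e → t)) — neither side's domain matches the other.
pell — combines: quill : (e → t) takes pell : e as argument, giving t.
zeph : (t → t) — neither side's domain matches the other.

pell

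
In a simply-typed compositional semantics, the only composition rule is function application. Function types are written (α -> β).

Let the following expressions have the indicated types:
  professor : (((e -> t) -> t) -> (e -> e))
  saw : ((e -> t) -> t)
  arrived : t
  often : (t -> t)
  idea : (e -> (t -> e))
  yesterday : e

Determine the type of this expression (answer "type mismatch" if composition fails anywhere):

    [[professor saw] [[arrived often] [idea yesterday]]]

e

[professor saw]: functor professor : (((e -> t) -> t) -> (e -> e)), argument saw : ((e -> t) -> t); result (e -> e).
[arrived often]: functor often : (t -> t), argument arrived : t; result t.
[idea yesterday]: functor idea : (e -> (t -> e)), argument yesterday : e; result (t -> e).
[[arrived often] [idea yesterday]]: functor [idea yesterday] : (t -> e), argument [arrived often] : t; result e.
[[professor saw] [[arrived often] [idea yesterday]]]: functor [professor saw] : (e -> e), argument [[arrived often] [idea yesterday]] : e; result e.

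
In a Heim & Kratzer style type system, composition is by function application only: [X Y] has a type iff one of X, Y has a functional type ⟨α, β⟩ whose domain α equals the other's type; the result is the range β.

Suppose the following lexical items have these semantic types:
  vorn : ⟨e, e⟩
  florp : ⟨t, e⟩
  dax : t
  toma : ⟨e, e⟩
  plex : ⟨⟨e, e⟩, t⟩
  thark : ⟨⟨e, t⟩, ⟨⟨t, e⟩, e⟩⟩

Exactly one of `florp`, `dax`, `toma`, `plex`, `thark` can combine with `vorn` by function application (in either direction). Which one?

plex

florp : ⟨t, e⟩ — vorn needs e; florp needs t; neither fits.
dax : t — vorn needs e; dax needs nothing (atomic); neither fits.
toma : ⟨e, e⟩ — vorn needs e; toma needs e; neither fits.
plex — combines: plex : ⟨⟨e, e⟩, t⟩ takes vorn : ⟨e, e⟩ as argument, giving t.
thark : ⟨⟨e, t⟩, ⟨⟨t, e⟩, e⟩⟩ — vorn needs e; thark needs ⟨e, t⟩; neither fits.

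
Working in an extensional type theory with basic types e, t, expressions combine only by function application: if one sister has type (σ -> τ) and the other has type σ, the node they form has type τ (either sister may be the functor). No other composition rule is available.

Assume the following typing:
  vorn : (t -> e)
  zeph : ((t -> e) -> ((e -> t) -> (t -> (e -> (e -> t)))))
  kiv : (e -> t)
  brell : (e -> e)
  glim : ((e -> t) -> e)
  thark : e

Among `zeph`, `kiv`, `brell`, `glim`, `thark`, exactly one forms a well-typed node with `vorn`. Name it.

zeph

zeph — combines: zeph : ((t -> e) -> ((e -> t) -> (t -> (e -> (e -> t))))) takes vorn : (t -> e) as argument, giving ((e -> t) -> (t -> (e -> (e -> t)))).
kiv : (e -> t) — neither side's domain matches the other.
brell : (e -> e) — neither side's domain matches the other.
glim : ((e -> t) -> e) — neither side's domain matches the other.
thark : e — neither side's domain matches the other.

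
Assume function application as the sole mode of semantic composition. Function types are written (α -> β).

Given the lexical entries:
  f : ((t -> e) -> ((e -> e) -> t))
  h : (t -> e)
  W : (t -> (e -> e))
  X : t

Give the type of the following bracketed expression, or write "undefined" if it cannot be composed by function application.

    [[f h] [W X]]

t

[f h]: f is ((t -> e) -> ((e -> e) -> t)), h is (t -> e); result ((e -> e) -> t).
[W X]: W is (t -> (e -> e)), X is t; result (e -> e).
[[f h] [W X]]: [f h] is ((e -> e) -> t), [W X] is (e -> e); result t.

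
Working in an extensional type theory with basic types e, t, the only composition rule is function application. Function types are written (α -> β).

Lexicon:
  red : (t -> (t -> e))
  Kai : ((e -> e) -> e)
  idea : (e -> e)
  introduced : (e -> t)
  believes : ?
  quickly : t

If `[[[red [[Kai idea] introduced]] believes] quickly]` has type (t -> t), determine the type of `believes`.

At [[[red [[Kai idea] introduced]] believes] quickly] (required: (t -> t)): quickly is t, which is not a function with range (t -> t); hence [[red [[Kai idea] introduced]] believes] is the functor — type (t -> (t -> t)).
At [[red [[Kai idea] introduced]] believes] (required: (t -> (t -> t))): [red [[Kai idea] introduced]] is (t -> e), which is not a function with range (t -> (t -> t)); hence believes is the functor — type ((t -> e) -> (t -> (t -> t))).

((t -> e) -> (t -> (t -> t)))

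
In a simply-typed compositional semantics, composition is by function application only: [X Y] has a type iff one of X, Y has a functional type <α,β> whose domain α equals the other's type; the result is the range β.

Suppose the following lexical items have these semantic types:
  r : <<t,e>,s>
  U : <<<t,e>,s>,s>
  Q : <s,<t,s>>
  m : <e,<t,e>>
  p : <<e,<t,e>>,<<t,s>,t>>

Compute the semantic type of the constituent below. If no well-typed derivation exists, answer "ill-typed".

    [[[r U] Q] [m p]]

t

At [r U], U : <<<t,e>,s>,s> takes r : <<t,e>,s>, giving s.
At [[r U] Q], Q : <s,<t,s>> takes [r U] : s, giving <t,s>.
At [m p], p : <<e,<t,e>>,<<t,s>,t>> takes m : <e,<t,e>>, giving <<t,s>,t>.
At [[[r U] Q] [m p]], [m p] : <<t,s>,t> takes [[r U] Q] : <t,s>, giving t.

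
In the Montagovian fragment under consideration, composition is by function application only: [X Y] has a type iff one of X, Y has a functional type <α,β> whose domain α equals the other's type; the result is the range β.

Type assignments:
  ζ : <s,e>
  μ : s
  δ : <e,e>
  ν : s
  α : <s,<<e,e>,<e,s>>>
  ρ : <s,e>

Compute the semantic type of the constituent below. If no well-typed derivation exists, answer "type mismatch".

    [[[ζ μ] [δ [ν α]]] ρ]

[ζ μ] — ζ of type <s,e> combines with μ of type s: type e.
[ν α] — α of type <s,<<e,e>,<e,s>>> combines with ν of type s: type <<e,e>,<e,s>>.
[δ [ν α]] — [ν α] of type <<e,e>,<e,s>> combines with δ of type <e,e>: type <e,s>.
[[ζ μ] [δ [ν α]]] — [δ [ν α]] of type <e,s> combines with [ζ μ] of type e: type s.
[[[ζ μ] [δ [ν α]]] ρ] — ρ of type <s,e> combines with [[ζ μ] [δ [ν α]]] of type s: type e.

e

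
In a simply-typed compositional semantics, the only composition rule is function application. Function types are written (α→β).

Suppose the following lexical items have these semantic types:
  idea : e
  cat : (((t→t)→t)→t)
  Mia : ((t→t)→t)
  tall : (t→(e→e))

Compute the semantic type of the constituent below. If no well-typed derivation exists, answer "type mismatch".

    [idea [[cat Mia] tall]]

e

[cat Mia] — cat of type (((t→t)→t)→t) combines with Mia of type ((t→t)→t): type t.
[[cat Mia] tall] — tall of type (t→(e→e)) combines with [cat Mia] of type t: type (e→e).
[idea [[cat Mia] tall]] — [[cat Mia] tall] of type (e→e) combines with idea of type e: type e.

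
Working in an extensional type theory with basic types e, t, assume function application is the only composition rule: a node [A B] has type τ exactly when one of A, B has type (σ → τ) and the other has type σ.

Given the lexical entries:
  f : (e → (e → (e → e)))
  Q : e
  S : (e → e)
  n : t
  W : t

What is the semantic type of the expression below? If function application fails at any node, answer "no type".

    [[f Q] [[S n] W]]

no type

[f Q] — f of type (e → (e → (e → e))) combines with Q of type e: type (e → (e → e)).
At [S n]: neither (e → e) nor t can take the other as argument; the node is ill-typed.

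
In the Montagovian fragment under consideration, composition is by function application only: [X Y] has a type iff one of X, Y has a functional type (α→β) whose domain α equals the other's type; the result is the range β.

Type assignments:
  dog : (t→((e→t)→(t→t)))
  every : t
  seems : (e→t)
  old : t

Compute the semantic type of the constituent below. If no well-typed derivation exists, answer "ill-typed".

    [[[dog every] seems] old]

[dog every]: (t→((e→t)→(t→t))) applied to t yields ((e→t)→(t→t)).
[[dog every] seems]: ((e→t)→(t→t)) applied to (e→t) yields (t→t).
[[[dog every] seems] old]: (t→t) applied to t yields t.

t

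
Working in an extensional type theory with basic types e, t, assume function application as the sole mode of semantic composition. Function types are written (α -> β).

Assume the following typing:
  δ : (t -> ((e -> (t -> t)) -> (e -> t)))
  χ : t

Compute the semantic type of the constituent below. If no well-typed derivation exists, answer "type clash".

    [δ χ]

((e -> (t -> t)) -> (e -> t))

[δ χ]: δ is (t -> ((e -> (t -> t)) -> (e -> t))), χ is t; result ((e -> (t -> t)) -> (e -> t)).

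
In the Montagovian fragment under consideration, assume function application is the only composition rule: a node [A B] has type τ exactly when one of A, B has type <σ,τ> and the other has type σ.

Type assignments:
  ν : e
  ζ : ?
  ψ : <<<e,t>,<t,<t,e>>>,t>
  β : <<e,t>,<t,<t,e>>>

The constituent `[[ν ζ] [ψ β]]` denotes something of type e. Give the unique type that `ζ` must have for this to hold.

<e,<t,e>>

At [[ν ζ] [ψ β]] (required: e): [ψ β] is t, which is not a function with range e; hence [ν ζ] is the functor — type <t,e>.
At [ν ζ] (required: <t,e>): ν is e, which is not a function with range <t,e>; hence ζ is the functor — type <e,<t,e>>.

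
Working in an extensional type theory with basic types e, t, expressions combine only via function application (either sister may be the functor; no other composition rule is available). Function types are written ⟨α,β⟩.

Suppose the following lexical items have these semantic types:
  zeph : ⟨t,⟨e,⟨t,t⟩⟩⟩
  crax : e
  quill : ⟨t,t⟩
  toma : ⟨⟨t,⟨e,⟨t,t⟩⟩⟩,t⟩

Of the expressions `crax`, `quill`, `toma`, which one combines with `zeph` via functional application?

crax : e — no; zeph wants t, and crax wants nothing (atomic).
quill : ⟨t,t⟩ — no; zeph wants t, and quill wants t.
toma — combines: toma : ⟨⟨t,⟨e,⟨t,t⟩⟩⟩,t⟩ takes zeph : ⟨t,⟨e,⟨t,t⟩⟩⟩ as argument, giving t.

toma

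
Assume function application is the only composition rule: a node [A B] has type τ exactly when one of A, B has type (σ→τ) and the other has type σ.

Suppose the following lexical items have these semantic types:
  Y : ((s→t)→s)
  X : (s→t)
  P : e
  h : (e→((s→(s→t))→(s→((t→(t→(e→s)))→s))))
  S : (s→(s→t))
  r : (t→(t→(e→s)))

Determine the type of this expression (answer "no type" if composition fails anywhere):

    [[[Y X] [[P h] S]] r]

s

[Y X]: functor Y : ((s→t)→s), argument X : (s→t); result s.
[P h]: functor h : (e→((s→(s→t))→(s→((t→(t→(e→s)))→s)))), argument P : e; result ((s→(s→t))→(s→((t→(t→(e→s)))→s))).
[[P h] S]: functor [P h] : ((s→(s→t))→(s→((t→(t→(e→s)))→s))), argument S : (s→(s→t)); result (s→((t→(t→(e→s)))→s)).
[[Y X] [[P h] S]]: functor [[P h] S] : (s→((t→(t→(e→s)))→s)), argument [Y X] : s; result ((t→(t→(e→s)))→s).
[[[Y X] [[P h] S]] r]: functor [[Y X] [[P h] S]] : ((t→(t→(e→s)))→s), argument r : (t→(t→(e→s))); result s.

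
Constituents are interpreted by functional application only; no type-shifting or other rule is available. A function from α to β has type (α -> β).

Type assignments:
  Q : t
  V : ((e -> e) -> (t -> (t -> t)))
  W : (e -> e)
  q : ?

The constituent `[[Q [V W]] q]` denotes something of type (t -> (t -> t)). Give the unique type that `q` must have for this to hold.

((t -> t) -> (t -> (t -> t)))

[[Q [V W]] q] must have type (t -> (t -> t)). The sister [Q [V W]] has type (t -> t); that is not a function onto (t -> (t -> t)), so q must be the functor, of type ((t -> t) -> (t -> (t -> t))).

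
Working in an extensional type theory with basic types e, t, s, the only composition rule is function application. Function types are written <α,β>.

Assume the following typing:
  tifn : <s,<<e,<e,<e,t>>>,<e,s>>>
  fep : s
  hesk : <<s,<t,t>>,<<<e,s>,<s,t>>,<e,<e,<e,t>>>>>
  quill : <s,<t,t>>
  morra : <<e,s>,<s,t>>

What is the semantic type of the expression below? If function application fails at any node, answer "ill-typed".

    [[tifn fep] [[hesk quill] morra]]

[tifn fep] — tifn of type <s,<<e,<e,<e,t>>>,<e,s>>> combines with fep of type s: type <<e,<e,<e,t>>>,<e,s>>.
[hesk quill] — hesk of type <<s,<t,t>>,<<<e,s>,<s,t>>,<e,<e,<e,t>>>>> combines with quill of type <s,<t,t>>: type <<<e,s>,<s,t>>,<e,<e,<e,t>>>>.
[[hesk quill] morra] — [hesk quill] of type <<<e,s>,<s,t>>,<e,<e,<e,t>>>> combines with morra of type <<e,s>,<s,t>>: type <e,<e,<e,t>>>.
[[tifn fep] [[hesk quill] morra]] — [tifn fep] of type <<e,<e,<e,t>>>,<e,s>> combines with [[hesk quill] morra] of type <e,<e,<e,t>>>: type <e,s>.

<e,s>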